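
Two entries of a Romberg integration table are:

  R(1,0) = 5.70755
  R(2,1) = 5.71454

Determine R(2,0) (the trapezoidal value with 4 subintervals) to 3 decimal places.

5.713

From R(2,1) = (4·R(2,0) − R(1,0))/3, solve for R(2,0):
4·R(2,0) = 3·5.71454 + 5.70755 = 22.85117
R(2,0) = 5.71279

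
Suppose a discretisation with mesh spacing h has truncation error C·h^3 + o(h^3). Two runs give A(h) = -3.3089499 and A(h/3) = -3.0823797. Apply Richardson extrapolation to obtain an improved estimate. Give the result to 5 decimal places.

-3.07367

The leading error scales as h^3; refining by a factor of 3 reduces it by 3^3 = 27.
Extrapolated value = (27·A(h/3) − A(h)) / (27 − 1)
= (27·(-3.0823797) − (-3.3089499)) / 26
= -79.9153020 / 26 = -3.0736655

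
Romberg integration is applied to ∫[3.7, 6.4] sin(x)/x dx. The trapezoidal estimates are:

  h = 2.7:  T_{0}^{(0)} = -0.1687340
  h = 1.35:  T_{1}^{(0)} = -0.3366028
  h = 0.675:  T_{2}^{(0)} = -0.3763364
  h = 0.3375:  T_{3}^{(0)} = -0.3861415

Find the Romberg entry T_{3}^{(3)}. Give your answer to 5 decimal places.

T_{1}^{(1)} = -0.3366028 + (-0.3366028 − (-0.1687340))/3 = -0.3925591
T_{2}^{(1)} = -0.3763364 + (-0.3763364 − (-0.3366028))/3 = -0.3895809
T_{3}^{(1)} = (4·(-0.3861415) − (-0.3763364)) / 3 = -0.3894099
T_{2}^{(2)} = -0.3895809 + (-0.3895809 − (-0.3925591))/15 = -0.3893824
T_{3}^{(2)} = (16·(-0.3894099) − (-0.3895809)) / 15 = -0.3893985
T_{3}^{(3)} = -0.3893985 + (-0.3893985 − (-0.3893824))/63 = -0.3893988
(Column j=1 coincides with Simpson's rule on the same nodes.)

-0.38940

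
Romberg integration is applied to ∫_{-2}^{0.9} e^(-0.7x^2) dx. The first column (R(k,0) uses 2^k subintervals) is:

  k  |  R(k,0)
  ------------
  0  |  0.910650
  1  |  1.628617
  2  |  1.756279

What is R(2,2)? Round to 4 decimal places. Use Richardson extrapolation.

1.7942

R(1,1) = 1.628617 + (1.628617 − 0.910650)/3 = 1.867939
R(2,1) = 1.756279 + (1.756279 − 1.628617)/3 = 1.798833
R(2,2) = (16·1.798833 − 1.867939) / 15 = 1.794226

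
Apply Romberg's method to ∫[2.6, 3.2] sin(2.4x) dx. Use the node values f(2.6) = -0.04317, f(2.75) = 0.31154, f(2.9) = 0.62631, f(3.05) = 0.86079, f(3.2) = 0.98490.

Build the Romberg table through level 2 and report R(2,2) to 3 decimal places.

0.344

R(0,0) (trapezoid, 1 panel, h=0.6000): 0.28252
R(1,0) (trapezoid, 2 panels, h=0.3000): 0.32915
R(2,0) (trapezoid, 4 panels, h=0.1500): 0.34043
R(1,1) = 0.32915 + (0.32915 − 0.28252)/3 = 0.34469
R(2,1) = 0.34043 + (0.34043 − 0.32915)/3 = 0.34419
R(2,2) = 0.34419 + (0.34419 − 0.34469)/15 = 0.34416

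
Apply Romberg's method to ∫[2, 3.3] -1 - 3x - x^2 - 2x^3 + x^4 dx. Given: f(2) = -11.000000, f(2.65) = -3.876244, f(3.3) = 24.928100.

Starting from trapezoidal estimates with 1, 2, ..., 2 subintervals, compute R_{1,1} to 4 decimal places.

R_{0,0} (trapezoid, 1 panel, h=1.3000): 9.053265
R_{1,0} (trapezoid, 2 panels, h=0.6500): 2.007074
R_{1,1} = 2.007074 + (2.007074 − 9.053265)/3 = -0.341656

-0.3417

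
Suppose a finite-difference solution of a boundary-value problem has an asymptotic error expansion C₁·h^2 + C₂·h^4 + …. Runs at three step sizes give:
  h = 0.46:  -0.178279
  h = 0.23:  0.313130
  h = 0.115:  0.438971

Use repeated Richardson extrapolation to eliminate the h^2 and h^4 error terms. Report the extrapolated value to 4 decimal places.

First eliminate the h^2 term (factor 2^2 = 4):
  B₁ = (4·0.313130 − (-0.178279))/3 = 0.476933
  B₂ = (4·0.438971 − 0.313130)/3 = 0.480918
Then eliminate the h^4 term (factor 2^4 = 16):
  (16·0.480918 − 0.476933)/15 = 0.481184

0.4812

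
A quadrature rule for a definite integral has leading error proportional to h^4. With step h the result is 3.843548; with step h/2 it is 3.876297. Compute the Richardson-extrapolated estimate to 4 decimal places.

3.8785

Extrapolated value = (16·A(h/2) − A(h)) / (16 − 1)
= (16·3.876297 − 3.843548) / 15
= 58.177204 / 15 = 3.878480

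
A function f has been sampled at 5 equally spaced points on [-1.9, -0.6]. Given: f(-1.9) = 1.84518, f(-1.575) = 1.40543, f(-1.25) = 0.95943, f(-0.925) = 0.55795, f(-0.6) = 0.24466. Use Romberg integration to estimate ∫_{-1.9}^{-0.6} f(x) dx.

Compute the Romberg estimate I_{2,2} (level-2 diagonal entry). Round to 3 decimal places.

1.285

I_{0,0} (trapezoid, 1 panel, h=1.3000): 1.35840
I_{1,0} (trapezoid, 2 panels, h=0.6500): 1.30283
I_{2,0} (trapezoid, 4 panels, h=0.3250): 1.28951
I_{1,1} = 1.30283 + (1.30283 − 1.35840)/3 = 1.28431
I_{2,1} = 1.28951 + (1.28951 − 1.30283)/3 = 1.28507
I_{2,2} = 1.28507 + (1.28507 − 1.28431)/15 = 1.28512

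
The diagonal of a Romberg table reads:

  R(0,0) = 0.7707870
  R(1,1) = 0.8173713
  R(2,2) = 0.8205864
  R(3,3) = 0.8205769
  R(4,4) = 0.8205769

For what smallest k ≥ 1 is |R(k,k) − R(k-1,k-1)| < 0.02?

|R(1,1) − R(0,0)| = 0.0465843 ≥ 0.02
|R(2,2) − R(1,1)| = 0.0032151 < 0.02

k = 2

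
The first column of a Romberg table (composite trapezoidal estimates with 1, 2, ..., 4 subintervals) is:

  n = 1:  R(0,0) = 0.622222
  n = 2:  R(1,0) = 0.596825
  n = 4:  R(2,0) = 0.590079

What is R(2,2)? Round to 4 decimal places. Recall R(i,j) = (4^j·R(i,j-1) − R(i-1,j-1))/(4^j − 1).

R(1,1) = 0.596825 + (0.596825 − 0.622222)/3 = 0.588359
R(2,1) = 0.590079 + (0.590079 − 0.596825)/3 = 0.587830
R(2,2) = 0.587830 + (0.587830 − 0.588359)/15 = 0.587795

0.5878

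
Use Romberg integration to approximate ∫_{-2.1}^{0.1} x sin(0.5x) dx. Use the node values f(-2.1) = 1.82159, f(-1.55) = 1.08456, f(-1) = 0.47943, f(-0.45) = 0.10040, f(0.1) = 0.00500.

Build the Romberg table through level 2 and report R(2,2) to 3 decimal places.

R(0,0) (trapezoid, 1 panel, h=2.2000): 2.00925
R(1,0) (trapezoid, 2 panels, h=1.1000): 1.53200
R(2,0) (trapezoid, 4 panels, h=0.5500): 1.41773
R(1,1) = 1.53200 + (1.53200 − 2.00925)/3 = 1.37292
R(2,1) = 1.41773 + (1.41773 − 1.53200)/3 = 1.37964
R(2,2) = 1.37964 + (1.37964 − 1.37292)/15 = 1.38009

1.380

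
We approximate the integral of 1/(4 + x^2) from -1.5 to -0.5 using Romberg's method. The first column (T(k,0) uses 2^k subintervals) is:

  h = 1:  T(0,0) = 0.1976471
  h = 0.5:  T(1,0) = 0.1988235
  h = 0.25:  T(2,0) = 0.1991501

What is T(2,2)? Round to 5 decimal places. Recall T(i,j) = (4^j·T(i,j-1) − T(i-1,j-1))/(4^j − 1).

T(1,1) = 0.1988235 + (0.1988235 − 0.1976471)/3 = 0.1992156
T(2,1) = 0.1991501 + (0.1991501 − 0.1988235)/3 = 0.1992590
T(2,2) = 0.1992590 + (0.1992590 − 0.1992156)/15 = 0.1992619

0.19926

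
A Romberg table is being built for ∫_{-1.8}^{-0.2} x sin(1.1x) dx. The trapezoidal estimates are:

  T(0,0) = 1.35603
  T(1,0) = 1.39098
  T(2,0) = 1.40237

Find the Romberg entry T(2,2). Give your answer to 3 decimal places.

1.406

T(1,1) = (4·1.39098 − 1.35603) / 3 = 1.40263
T(2,1) = 1.40237 + (1.40237 − 1.39098)/3 = 1.40617
T(2,2) = (16·1.40617 − 1.40263) / 15 = 1.40641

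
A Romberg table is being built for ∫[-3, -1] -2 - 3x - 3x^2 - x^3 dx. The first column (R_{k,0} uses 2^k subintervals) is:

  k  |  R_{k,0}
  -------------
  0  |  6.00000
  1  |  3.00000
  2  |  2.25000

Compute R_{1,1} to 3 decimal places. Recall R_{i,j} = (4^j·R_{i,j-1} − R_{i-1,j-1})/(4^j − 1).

2.000

Richardson extrapolation on the trapezoidal column (denominator 4−1=3):
R_{1,1} = 3.00000 + (3.00000 − 6.00000)/3 = 2.00000
(Column j=1 coincides with Simpson's rule on the same nodes.)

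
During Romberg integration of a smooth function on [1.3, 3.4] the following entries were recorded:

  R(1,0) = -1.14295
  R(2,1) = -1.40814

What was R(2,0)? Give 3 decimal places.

-1.342

From R(2,1) = (4·R(2,0) − R(1,0))/3, solve for R(2,0):
4·R(2,0) = 3·(-1.40814) + (-1.14295) = -5.36737
R(2,0) = -1.34184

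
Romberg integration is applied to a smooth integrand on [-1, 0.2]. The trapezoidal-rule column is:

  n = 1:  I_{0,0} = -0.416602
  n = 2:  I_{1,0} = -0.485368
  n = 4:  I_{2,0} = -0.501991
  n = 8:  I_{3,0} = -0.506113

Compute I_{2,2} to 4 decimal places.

-0.5075

I_{1,1} = -0.485368 + (-0.485368 − (-0.416602))/3 = -0.508290
I_{2,1} = (4·(-0.501991) − (-0.485368)) / 3 = -0.507532
I_{2,2} = -0.507532 + (-0.507532 − (-0.508290))/15 = -0.507481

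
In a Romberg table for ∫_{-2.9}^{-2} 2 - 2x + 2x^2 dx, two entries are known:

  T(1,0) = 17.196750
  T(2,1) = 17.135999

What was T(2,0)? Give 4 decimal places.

17.1512

From T(2,1) = (4·T(2,0) − T(1,0))/3, solve for T(2,0):
4·T(2,0) = 3·17.135999 + 17.196750 = 68.604747
T(2,0) = 17.151187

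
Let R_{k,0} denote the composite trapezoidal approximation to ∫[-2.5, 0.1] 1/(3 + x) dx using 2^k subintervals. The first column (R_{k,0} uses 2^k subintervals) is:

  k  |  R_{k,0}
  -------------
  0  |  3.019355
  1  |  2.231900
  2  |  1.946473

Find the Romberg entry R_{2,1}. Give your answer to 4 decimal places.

Richardson extrapolation on the trapezoidal column (denominator 4−1=3):
R_{2,1} = 1.946473 + (1.946473 − 2.231900)/3 = 1.851331

1.8513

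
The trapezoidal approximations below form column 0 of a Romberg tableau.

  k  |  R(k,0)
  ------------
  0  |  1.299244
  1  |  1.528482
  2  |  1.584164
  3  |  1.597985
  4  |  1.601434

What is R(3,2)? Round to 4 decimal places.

1.6026

Richardson extrapolation on the trapezoidal column (denominator 4−1=3):
R(2,1) = 1.584164 + (1.584164 − 1.528482)/3 = 1.602725
R(3,1) = 1.597985 + (1.597985 − 1.584164)/3 = 1.602592
R(3,2) = 1.602592 + (1.602592 − 1.602725)/15 = 1.602583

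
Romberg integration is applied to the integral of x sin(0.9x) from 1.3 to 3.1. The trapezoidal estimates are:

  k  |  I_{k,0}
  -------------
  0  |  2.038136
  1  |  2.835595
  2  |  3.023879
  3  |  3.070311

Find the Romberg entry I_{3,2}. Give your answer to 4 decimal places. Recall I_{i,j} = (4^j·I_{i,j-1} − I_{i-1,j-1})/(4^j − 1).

Richardson extrapolation on the trapezoidal column (denominator 4−1=3):
I_{2,1} = 3.023879 + (3.023879 − 2.835595)/3 = 3.086640
I_{3,1} = 3.070311 + (3.070311 − 3.023879)/3 = 3.085788
I_{3,2} = 3.085788 + (3.085788 − 3.086640)/15 = 3.085731
(Column j=1 coincides with Simpson's rule on the same nodes.)

3.0857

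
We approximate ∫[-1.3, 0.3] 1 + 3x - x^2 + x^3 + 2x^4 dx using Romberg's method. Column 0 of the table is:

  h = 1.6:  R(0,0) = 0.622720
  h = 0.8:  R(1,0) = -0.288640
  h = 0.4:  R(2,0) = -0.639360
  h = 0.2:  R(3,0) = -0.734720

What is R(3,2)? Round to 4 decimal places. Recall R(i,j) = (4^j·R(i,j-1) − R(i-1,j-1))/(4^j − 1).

R(2,1) = (4·(-0.639360) − (-0.288640)) / 3 = -0.756267
R(3,1) = (4·(-0.734720) − (-0.639360)) / 3 = -0.766507
R(3,2) = -0.766507 + (-0.766507 − (-0.756267))/15 = -0.767190

-0.7672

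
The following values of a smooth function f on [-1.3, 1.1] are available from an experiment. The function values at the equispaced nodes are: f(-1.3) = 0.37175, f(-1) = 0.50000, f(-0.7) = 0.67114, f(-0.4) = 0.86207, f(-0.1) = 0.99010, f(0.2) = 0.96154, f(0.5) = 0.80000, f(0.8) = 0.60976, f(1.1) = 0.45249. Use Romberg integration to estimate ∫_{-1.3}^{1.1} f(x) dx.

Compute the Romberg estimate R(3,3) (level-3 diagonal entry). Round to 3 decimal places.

1.749

R(0,0) (trapezoid, 1 panel, h=2.4000): 0.98909
R(1,0) (trapezoid, 2 panels, h=1.2000): 1.68266
R(2,0) (trapezoid, 4 panels, h=0.6000): 1.72402
R(3,0) (trapezoid, 8 panels, h=0.3000): 1.74202
R(1,1) = 1.68266 + (1.68266 − 0.98909)/3 = 1.91385
R(2,1) = 1.72402 + (1.72402 − 1.68266)/3 = 1.73781
R(3,1) = 1.74202 + (1.74202 − 1.72402)/3 = 1.74802
R(2,2) = 1.73781 + (1.73781 − 1.91385)/15 = 1.72607
R(3,2) = 1.74802 + (1.74802 − 1.73781)/15 = 1.74870
R(3,3) = 1.74870 + (1.74870 − 1.72607)/63 = 1.74906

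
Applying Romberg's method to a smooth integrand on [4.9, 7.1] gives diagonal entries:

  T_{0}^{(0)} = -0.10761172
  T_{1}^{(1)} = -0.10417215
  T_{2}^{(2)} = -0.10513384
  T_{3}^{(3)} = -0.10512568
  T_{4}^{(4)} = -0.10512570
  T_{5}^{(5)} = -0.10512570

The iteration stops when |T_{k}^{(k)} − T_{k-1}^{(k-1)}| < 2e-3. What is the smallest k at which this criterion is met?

|T_{1}^{(1)} − T_{0}^{(0)}| = 0.00343957 ≥ 2e-3
|T_{2}^{(2)} − T_{1}^{(1)}| = 0.00096169 < 2e-3

k = 2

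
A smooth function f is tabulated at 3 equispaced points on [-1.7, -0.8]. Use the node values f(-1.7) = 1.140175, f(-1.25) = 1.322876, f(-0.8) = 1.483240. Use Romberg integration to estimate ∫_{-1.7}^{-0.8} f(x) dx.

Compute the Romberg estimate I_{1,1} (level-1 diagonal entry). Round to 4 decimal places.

1.1872

I_{0,0} (trapezoid, 1 panel, h=0.9000): 1.180537
I_{1,0} (trapezoid, 2 panels, h=0.4500): 1.185563
I_{1,1} = 1.185563 + (1.185563 − 1.180537)/3 = 1.187238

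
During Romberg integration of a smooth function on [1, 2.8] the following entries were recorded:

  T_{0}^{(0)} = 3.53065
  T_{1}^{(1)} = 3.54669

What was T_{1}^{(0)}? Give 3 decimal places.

From T_{1}^{(1)} = (4·T_{1}^{(0)} − T_{0}^{(0)})/3, solve for T_{1}^{(0)}:
4·T_{1}^{(0)} = 3·3.54669 + 3.53065 = 14.17072
T_{1}^{(0)} = 3.54268

3.543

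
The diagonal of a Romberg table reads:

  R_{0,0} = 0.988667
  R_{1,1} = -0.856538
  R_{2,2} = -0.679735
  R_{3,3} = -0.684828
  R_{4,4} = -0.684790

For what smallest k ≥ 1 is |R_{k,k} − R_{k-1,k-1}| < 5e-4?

k = 4

|R_{1,1} − R_{0,0}| = 1.845205 ≥ 5e-4
|R_{2,2} − R_{1,1}| = 0.176803 ≥ 5e-4
|R_{3,3} − R_{2,2}| = 0.005093 ≥ 5e-4
|R_{4,4} − R_{3,3}| = 0.000038 < 5e-4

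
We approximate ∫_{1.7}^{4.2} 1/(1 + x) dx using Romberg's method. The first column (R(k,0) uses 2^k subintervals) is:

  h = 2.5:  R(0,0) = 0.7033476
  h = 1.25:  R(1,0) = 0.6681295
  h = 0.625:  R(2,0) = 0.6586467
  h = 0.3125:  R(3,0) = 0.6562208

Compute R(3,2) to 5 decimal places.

Richardson extrapolation on the trapezoidal column (denominator 4−1=3):
R(2,1) = (4·0.6586467 − 0.6681295) / 3 = 0.6554858
R(3,1) = 0.6562208 + (0.6562208 − 0.6586467)/3 = 0.6554122
R(3,2) = (16·0.6554122 − 0.6554858) / 15 = 0.6554073

0.65541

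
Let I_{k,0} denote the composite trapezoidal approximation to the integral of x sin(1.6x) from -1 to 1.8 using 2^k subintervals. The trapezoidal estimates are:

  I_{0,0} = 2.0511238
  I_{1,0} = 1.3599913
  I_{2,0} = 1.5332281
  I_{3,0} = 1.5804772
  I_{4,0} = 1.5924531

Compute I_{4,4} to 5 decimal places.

1.59646

I_{1,1} = (4·1.3599913 − 2.0511238) / 3 = 1.1296138
I_{2,1} = (4·1.5332281 − 1.3599913) / 3 = 1.5909737
I_{3,1} = 1.5804772 + (1.5804772 − 1.5332281)/3 = 1.5962269
I_{4,1} = 1.5924531 + (1.5924531 − 1.5804772)/3 = 1.5964451
I_{2,2} = (16·1.5909737 − 1.1296138) / 15 = 1.6217310
I_{3,2} = (16·1.5962269 − 1.5909737) / 15 = 1.5965771
I_{4,2} = 1.5964451 + (1.5964451 − 1.5962269)/15 = 1.5964596
I_{3,3} = (64·1.5965771 − 1.6217310) / 63 = 1.5961778
I_{4,3} = 1.5964596 + (1.5964596 − 1.5965771)/63 = 1.5964577
I_{4,4} = (256·1.5964577 − 1.5961778) / 255 = 1.5964588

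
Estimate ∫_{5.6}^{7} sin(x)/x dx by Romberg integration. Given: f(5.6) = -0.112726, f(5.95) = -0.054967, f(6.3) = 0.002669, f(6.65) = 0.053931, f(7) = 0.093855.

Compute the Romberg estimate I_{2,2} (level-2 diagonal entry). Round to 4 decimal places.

-0.0021

I_{0,0} (trapezoid, 1 panel, h=1.4000): -0.013210
I_{1,0} (trapezoid, 2 panels, h=0.7000): -0.004737
I_{2,0} (trapezoid, 4 panels, h=0.3500): -0.002731
I_{1,1} = -0.004737 + (-0.004737 − (-0.013210))/3 = -0.001913
I_{2,1} = -0.002731 + (-0.002731 − (-0.004737))/3 = -0.002062
I_{2,2} = -0.002062 + (-0.002062 − (-0.001913))/15 = -0.002072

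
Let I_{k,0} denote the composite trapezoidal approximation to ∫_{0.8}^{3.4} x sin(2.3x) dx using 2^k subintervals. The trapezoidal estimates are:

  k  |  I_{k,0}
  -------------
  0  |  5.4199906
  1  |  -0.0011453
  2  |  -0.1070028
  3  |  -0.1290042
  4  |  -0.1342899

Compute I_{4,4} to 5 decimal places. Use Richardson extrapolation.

Richardson extrapolation on the trapezoidal column (denominator 4−1=3):
I_{1,1} = (4·(-0.0011453) − 5.4199906) / 3 = -1.8081906
I_{2,1} = (4·(-0.1070028) − (-0.0011453)) / 3 = -0.1422886
I_{3,1} = (4·(-0.1290042) − (-0.1070028)) / 3 = -0.1363380
I_{4,1} = -0.1342899 + (-0.1342899 − (-0.1290042))/3 = -0.1360518
I_{2,2} = (16·(-0.1422886) − (-1.8081906)) / 15 = -0.0312285
I_{3,2} = (16·(-0.1363380) − (-0.1422886)) / 15 = -0.1359413
I_{4,2} = -0.1360518 + (-0.1360518 − (-0.1363380))/15 = -0.1360327
I_{3,3} = (64·(-0.1359413) − (-0.0312285)) / 63 = -0.1376034
I_{4,3} = -0.1360327 + (-0.1360327 − (-0.1359413))/63 = -0.1360342
I_{4,4} = (256·(-0.1360342) − (-0.1376034)) / 255 = -0.1360280

-0.13603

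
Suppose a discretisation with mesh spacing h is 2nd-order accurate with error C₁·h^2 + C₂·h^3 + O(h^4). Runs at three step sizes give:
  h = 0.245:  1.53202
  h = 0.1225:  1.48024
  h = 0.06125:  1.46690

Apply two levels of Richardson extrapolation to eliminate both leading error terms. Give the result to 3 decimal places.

First eliminate the h^2 term (factor 2^2 = 4):
  B₁ = (4·1.48024 − 1.53202)/3 = 1.46298
  B₂ = (4·1.46690 − 1.48024)/3 = 1.46245
Then eliminate the h^3 term (factor 2^3 = 8):
  (8·1.46245 − 1.46298)/7 = 1.46237

1.462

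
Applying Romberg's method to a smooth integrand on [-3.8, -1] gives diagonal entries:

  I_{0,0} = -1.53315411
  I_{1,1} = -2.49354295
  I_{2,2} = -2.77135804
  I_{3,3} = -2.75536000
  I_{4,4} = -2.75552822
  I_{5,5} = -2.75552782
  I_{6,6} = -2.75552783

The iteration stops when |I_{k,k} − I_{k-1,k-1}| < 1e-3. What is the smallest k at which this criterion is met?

k = 4

|I_{1,1} − I_{0,0}| = 0.96038884 ≥ 1e-3
|I_{2,2} − I_{1,1}| = 0.27781509 ≥ 1e-3
|I_{3,3} − I_{2,2}| = 0.01599804 ≥ 1e-3
|I_{4,4} − I_{3,3}| = 0.00016822 < 1e-3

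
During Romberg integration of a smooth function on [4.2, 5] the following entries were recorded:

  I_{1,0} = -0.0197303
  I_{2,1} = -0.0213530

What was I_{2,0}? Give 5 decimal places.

-0.02095

From I_{2,1} = (4·I_{2,0} − I_{1,0})/3, solve for I_{2,0}:
4·I_{2,0} = 3·(-0.0213530) + (-0.0197303) = -0.0837893
I_{2,0} = -0.0209473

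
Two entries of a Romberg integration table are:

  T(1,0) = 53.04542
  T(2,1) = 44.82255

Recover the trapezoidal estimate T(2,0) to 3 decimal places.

From T(2,1) = (4·T(2,0) − T(1,0))/3, solve for T(2,0):
4·T(2,0) = 3·44.82255 + 53.04542 = 187.51307
T(2,0) = 46.87827

46.878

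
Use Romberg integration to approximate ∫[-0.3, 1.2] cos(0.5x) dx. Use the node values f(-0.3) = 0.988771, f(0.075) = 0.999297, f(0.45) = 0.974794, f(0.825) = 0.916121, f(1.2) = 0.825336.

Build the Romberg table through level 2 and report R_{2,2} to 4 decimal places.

1.4282

R_{0,0} (trapezoid, 1 panel, h=1.5000): 1.360580
R_{1,0} (trapezoid, 2 panels, h=0.7500): 1.411386
R_{2,0} (trapezoid, 4 panels, h=0.3750): 1.423975
R_{1,1} = 1.411386 + (1.411386 − 1.360580)/3 = 1.428321
R_{2,1} = 1.423975 + (1.423975 − 1.411386)/3 = 1.428171
R_{2,2} = 1.428171 + (1.428171 − 1.428321)/15 = 1.428161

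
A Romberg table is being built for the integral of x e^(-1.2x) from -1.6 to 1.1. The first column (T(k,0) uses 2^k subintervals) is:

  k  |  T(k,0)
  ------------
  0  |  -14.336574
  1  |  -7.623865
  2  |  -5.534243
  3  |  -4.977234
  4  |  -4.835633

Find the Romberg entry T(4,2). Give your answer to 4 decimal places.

-4.7882

Richardson extrapolation on the trapezoidal column (denominator 4−1=3):
T(3,1) = (4·(-4.977234) − (-5.534243)) / 3 = -4.791564
T(4,1) = (4·(-4.835633) − (-4.977234)) / 3 = -4.788433
T(4,2) = (16·(-4.788433) − (-4.791564)) / 15 = -4.788224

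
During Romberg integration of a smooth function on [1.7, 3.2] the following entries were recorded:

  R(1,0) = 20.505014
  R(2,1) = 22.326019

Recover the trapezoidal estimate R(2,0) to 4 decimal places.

21.8708

From R(2,1) = (4·R(2,0) − R(1,0))/3, solve for R(2,0):
4·R(2,0) = 3·22.326019 + 20.505014 = 87.483071
R(2,0) = 21.870768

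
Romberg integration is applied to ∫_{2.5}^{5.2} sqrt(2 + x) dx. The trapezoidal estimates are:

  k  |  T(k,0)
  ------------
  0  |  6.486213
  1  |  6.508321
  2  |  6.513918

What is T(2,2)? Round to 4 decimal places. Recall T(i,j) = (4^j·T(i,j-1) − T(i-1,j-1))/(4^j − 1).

6.5158

T(1,1) = (4·6.508321 − 6.486213) / 3 = 6.515690
T(2,1) = 6.513918 + (6.513918 − 6.508321)/3 = 6.515784
T(2,2) = (16·6.515784 − 6.515690) / 15 = 6.515790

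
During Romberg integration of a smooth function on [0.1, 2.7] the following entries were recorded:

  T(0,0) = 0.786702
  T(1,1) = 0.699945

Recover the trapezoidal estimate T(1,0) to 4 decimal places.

0.7216

From T(1,1) = (4·T(1,0) − T(0,0))/3, solve for T(1,0):
4·T(1,0) = 3·0.699945 + 0.786702 = 2.886537
T(1,0) = 0.721634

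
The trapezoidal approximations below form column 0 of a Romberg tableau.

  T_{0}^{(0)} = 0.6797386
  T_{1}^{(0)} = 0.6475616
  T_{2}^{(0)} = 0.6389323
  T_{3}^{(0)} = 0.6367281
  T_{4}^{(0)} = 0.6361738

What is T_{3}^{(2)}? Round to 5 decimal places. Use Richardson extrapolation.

0.63599

Richardson extrapolation on the trapezoidal column (denominator 4−1=3):
T_{2}^{(1)} = (4·0.6389323 − 0.6475616) / 3 = 0.6360559
T_{3}^{(1)} = (4·0.6367281 − 0.6389323) / 3 = 0.6359934
T_{3}^{(2)} = (16·0.6359934 − 0.6360559) / 15 = 0.6359892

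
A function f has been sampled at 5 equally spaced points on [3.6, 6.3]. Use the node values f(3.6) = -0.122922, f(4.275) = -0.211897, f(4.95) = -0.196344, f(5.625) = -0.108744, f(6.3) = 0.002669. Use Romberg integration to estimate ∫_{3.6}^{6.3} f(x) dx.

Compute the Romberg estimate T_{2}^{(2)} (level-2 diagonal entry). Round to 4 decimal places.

T_{0}^{(0)} (trapezoid, 1 panel, h=2.7000): -0.162342
T_{1}^{(0)} (trapezoid, 2 panels, h=1.3500): -0.346235
T_{2}^{(0)} (trapezoid, 4 panels, h=0.6750): -0.389550
T_{1}^{(1)} = -0.346235 + (-0.346235 − (-0.162342))/3 = -0.407533
T_{2}^{(1)} = -0.389550 + (-0.389550 − (-0.346235))/3 = -0.403988
T_{2}^{(2)} = -0.403988 + (-0.403988 − (-0.407533))/15 = -0.403752

-0.4038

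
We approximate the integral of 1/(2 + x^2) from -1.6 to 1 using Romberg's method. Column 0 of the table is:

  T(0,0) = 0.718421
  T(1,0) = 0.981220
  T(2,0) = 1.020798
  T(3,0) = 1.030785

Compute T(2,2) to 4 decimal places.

1.0317

Richardson extrapolation on the trapezoidal column (denominator 4−1=3):
T(1,1) = (4·0.981220 − 0.718421) / 3 = 1.068820
T(2,1) = (4·1.020798 − 0.981220) / 3 = 1.033991
T(2,2) = 1.033991 + (1.033991 − 1.068820)/15 = 1.031669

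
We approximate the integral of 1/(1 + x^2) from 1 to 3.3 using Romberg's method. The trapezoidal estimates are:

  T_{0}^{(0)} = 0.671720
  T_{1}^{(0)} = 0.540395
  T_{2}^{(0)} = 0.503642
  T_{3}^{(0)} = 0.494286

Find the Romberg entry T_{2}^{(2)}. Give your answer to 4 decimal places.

0.4910

Richardson extrapolation on the trapezoidal column (denominator 4−1=3):
T_{1}^{(1)} = (4·0.540395 − 0.671720) / 3 = 0.496620
T_{2}^{(1)} = (4·0.503642 − 0.540395) / 3 = 0.491391
T_{2}^{(2)} = (16·0.491391 − 0.496620) / 15 = 0.491042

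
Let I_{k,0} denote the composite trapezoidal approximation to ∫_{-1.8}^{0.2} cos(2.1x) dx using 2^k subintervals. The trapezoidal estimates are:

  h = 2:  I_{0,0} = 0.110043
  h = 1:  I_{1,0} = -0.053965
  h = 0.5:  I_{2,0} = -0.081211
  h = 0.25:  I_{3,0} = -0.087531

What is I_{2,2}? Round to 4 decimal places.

Richardson extrapolation on the trapezoidal column (denominator 4−1=3):
I_{1,1} = -0.053965 + (-0.053965 − 0.110043)/3 = -0.108634
I_{2,1} = -0.081211 + (-0.081211 − (-0.053965))/3 = -0.090293
I_{2,2} = -0.090293 + (-0.090293 − (-0.108634))/15 = -0.089070

-0.0891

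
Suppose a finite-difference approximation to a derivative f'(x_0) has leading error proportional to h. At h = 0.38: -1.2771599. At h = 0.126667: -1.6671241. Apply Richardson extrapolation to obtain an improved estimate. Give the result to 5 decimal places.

-1.86211

Extrapolated value = (3·A(h/3) − A(h)) / (3 − 1)
= (3·(-1.6671241) − (-1.2771599)) / 2
= -3.7242124 / 2 = -1.8621062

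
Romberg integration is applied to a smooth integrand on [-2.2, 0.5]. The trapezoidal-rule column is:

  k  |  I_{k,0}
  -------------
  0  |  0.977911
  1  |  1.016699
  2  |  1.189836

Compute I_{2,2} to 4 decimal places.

1.2621

Richardson extrapolation on the trapezoidal column (denominator 4−1=3):
I_{1,1} = 1.016699 + (1.016699 − 0.977911)/3 = 1.029628
I_{2,1} = 1.189836 + (1.189836 − 1.016699)/3 = 1.247548
I_{2,2} = (16·1.247548 − 1.029628) / 15 = 1.262076
(Column j=1 coincides with Simpson's rule on the same nodes.)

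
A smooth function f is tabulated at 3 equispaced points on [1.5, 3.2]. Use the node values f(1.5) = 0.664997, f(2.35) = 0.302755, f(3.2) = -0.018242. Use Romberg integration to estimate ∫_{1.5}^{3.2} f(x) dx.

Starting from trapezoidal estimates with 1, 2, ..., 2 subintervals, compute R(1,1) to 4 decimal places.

R(0,0) (trapezoid, 1 panel, h=1.7000): 0.549742
R(1,0) (trapezoid, 2 panels, h=0.8500): 0.532213
R(1,1) = 0.532213 + (0.532213 − 0.549742)/3 = 0.526370

0.5264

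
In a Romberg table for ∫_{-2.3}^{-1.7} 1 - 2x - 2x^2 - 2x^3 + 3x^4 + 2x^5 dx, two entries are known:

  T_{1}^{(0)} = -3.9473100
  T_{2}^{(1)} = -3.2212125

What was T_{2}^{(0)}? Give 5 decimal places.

-3.40274

From T_{2}^{(1)} = (4·T_{2}^{(0)} − T_{1}^{(0)})/3, solve for T_{2}^{(0)}:
4·T_{2}^{(0)} = 3·(-3.2212125) + (-3.9473100) = -13.6109475
T_{2}^{(0)} = -3.4027369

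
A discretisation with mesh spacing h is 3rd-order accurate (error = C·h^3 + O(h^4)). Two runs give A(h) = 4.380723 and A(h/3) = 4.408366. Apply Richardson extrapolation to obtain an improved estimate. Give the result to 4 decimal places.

The leading error scales as h^3; refining by a factor of 3 reduces it by 3^3 = 27.
Extrapolated value = (27·A(h/3) − A(h)) / (27 − 1)
= (27·4.408366 − 4.380723) / 26
= 114.645159 / 26 = 4.409429

4.4094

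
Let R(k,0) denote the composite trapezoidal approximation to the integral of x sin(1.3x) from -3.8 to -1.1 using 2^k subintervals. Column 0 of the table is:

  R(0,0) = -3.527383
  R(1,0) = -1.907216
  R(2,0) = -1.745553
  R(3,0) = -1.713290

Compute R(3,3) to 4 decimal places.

Richardson extrapolation on the trapezoidal column (denominator 4−1=3):
R(1,1) = (4·(-1.907216) − (-3.527383)) / 3 = -1.367160
R(2,1) = -1.745553 + (-1.745553 − (-1.907216))/3 = -1.691665
R(3,1) = (4·(-1.713290) − (-1.745553)) / 3 = -1.702536
R(2,2) = (16·(-1.691665) − (-1.367160)) / 15 = -1.713299
R(3,2) = (16·(-1.702536) − (-1.691665)) / 15 = -1.703261
R(3,3) = -1.703261 + (-1.703261 − (-1.713299))/63 = -1.703102

-1.7031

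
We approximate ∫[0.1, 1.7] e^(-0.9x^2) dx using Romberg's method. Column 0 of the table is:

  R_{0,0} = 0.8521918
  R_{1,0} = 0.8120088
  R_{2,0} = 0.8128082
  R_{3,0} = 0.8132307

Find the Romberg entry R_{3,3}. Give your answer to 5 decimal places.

R_{1,1} = 0.8120088 + (0.8120088 − 0.8521918)/3 = 0.7986145
R_{2,1} = 0.8128082 + (0.8128082 − 0.8120088)/3 = 0.8130747
R_{3,1} = 0.8132307 + (0.8132307 − 0.8128082)/3 = 0.8133715
R_{2,2} = (16·0.8130747 − 0.7986145) / 15 = 0.8140387
R_{3,2} = (16·0.8133715 − 0.8130747) / 15 = 0.8133913
R_{3,3} = 0.8133913 + (0.8133913 − 0.8140387)/63 = 0.8133810
(Column j=1 coincides with Simpson's rule on the same nodes.)

0.81338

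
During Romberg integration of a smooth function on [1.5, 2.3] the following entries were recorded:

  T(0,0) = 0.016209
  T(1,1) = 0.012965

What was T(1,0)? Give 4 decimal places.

0.0138

From T(1,1) = (4·T(1,0) − T(0,0))/3, solve for T(1,0):
4·T(1,0) = 3·0.012965 + 0.016209 = 0.055104
T(1,0) = 0.013776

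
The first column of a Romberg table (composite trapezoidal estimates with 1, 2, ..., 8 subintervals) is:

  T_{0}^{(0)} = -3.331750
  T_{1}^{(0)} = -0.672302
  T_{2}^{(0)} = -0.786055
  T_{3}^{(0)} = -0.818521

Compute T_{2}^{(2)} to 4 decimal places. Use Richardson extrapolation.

-0.8932

Richardson extrapolation on the trapezoidal column (denominator 4−1=3):
T_{1}^{(1)} = -0.672302 + (-0.672302 − (-3.331750))/3 = 0.214181
T_{2}^{(1)} = (4·(-0.786055) − (-0.672302)) / 3 = -0.823973
T_{2}^{(2)} = -0.823973 + (-0.823973 − 0.214181)/15 = -0.893183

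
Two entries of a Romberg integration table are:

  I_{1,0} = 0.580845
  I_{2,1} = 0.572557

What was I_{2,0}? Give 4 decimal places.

0.5746

From I_{2,1} = (4·I_{2,0} − I_{1,0})/3, solve for I_{2,0}:
4·I_{2,0} = 3·0.572557 + 0.580845 = 2.298516
I_{2,0} = 0.574629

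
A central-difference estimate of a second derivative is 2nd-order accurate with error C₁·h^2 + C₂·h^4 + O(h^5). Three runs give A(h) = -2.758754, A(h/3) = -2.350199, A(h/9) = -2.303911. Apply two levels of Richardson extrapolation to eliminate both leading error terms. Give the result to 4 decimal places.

-2.2981

First eliminate the h^2 term (factor 3^2 = 9):
  B₁ = (9·(-2.350199) − (-2.758754))/8 = -2.299130
  B₂ = (9·(-2.303911) − (-2.350199))/8 = -2.298125
Then eliminate the h^4 term (factor 3^4 = 81):
  (81·(-2.298125) − (-2.299130))/80 = -2.298112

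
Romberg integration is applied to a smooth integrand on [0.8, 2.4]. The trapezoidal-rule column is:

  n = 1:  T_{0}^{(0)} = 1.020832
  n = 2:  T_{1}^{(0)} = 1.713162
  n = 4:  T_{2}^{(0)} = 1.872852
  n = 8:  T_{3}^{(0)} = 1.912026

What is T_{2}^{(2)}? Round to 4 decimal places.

Richardson extrapolation on the trapezoidal column (denominator 4−1=3):
T_{1}^{(1)} = (4·1.713162 − 1.020832) / 3 = 1.943939
T_{2}^{(1)} = (4·1.872852 − 1.713162) / 3 = 1.926082
T_{2}^{(2)} = 1.926082 + (1.926082 − 1.943939)/15 = 1.924892
(Column j=1 coincides with Simpson's rule on the same nodes.)

1.9249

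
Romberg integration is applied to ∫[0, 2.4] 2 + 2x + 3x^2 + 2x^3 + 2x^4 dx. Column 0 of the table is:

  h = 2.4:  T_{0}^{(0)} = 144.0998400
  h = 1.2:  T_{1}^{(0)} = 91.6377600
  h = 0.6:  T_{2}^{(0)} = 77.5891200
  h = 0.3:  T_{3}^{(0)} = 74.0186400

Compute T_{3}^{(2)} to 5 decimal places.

72.82330

Richardson extrapolation on the trapezoidal column (denominator 4−1=3):
T_{2}^{(1)} = (4·77.5891200 − 91.6377600) / 3 = 72.9062400
T_{3}^{(1)} = (4·74.0186400 − 77.5891200) / 3 = 72.8284800
T_{3}^{(2)} = 72.8284800 + (72.8284800 − 72.9062400)/15 = 72.8232960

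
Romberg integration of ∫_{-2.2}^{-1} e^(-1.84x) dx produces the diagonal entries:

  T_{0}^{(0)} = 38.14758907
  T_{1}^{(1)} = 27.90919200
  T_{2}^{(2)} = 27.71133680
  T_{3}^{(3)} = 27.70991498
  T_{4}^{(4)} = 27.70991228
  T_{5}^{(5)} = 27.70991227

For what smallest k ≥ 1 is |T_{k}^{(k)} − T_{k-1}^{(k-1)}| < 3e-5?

|T_{1}^{(1)} − T_{0}^{(0)}| = 10.23839707 ≥ 3e-5
|T_{2}^{(2)} − T_{1}^{(1)}| = 0.19785520 ≥ 3e-5
|T_{3}^{(3)} − T_{2}^{(2)}| = 0.00142182 ≥ 3e-5
|T_{4}^{(4)} − T_{3}^{(3)}| = 0.00000270 < 3e-5

k = 4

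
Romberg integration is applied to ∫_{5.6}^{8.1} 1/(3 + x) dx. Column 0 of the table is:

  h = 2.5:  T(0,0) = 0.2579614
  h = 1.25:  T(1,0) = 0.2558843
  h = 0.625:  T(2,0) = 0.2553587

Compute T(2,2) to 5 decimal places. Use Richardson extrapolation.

Richardson extrapolation on the trapezoidal column (denominator 4−1=3):
T(1,1) = (4·0.2558843 − 0.2579614) / 3 = 0.2551919
T(2,1) = 0.2553587 + (0.2553587 − 0.2558843)/3 = 0.2551835
T(2,2) = 0.2551835 + (0.2551835 − 0.2551919)/15 = 0.2551829

0.25518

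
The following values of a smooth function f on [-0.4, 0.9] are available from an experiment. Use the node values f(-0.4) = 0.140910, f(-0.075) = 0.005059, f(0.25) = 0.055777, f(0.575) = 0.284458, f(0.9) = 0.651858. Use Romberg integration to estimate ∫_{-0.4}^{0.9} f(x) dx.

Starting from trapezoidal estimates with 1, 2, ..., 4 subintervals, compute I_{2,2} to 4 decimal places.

0.2236

I_{0,0} (trapezoid, 1 panel, h=1.3000): 0.515299
I_{1,0} (trapezoid, 2 panels, h=0.6500): 0.293905
I_{2,0} (trapezoid, 4 panels, h=0.3250): 0.241045
I_{1,1} = 0.293905 + (0.293905 − 0.515299)/3 = 0.220107
I_{2,1} = 0.241045 + (0.241045 − 0.293905)/3 = 0.223425
I_{2,2} = 0.223425 + (0.223425 − 0.220107)/15 = 0.223646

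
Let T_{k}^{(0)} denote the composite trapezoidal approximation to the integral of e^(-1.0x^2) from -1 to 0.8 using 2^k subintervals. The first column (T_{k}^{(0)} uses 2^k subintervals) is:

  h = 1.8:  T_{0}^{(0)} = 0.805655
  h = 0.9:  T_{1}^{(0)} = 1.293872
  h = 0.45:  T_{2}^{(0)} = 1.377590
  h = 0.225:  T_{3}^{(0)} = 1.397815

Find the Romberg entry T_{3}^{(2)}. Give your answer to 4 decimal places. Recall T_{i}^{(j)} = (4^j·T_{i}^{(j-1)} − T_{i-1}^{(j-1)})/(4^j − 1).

1.4045

Richardson extrapolation on the trapezoidal column (denominator 4−1=3):
T_{2}^{(1)} = 1.377590 + (1.377590 − 1.293872)/3 = 1.405496
T_{3}^{(1)} = (4·1.397815 − 1.377590) / 3 = 1.404557
T_{3}^{(2)} = 1.404557 + (1.404557 − 1.405496)/15 = 1.404494
(Column j=1 coincides with Simpson's rule on the same nodes.)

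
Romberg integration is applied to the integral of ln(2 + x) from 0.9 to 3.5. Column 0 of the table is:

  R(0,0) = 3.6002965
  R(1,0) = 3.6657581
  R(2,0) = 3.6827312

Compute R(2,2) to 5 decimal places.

3.68844

R(1,1) = (4·3.6657581 − 3.6002965) / 3 = 3.6875786
R(2,1) = 3.6827312 + (3.6827312 − 3.6657581)/3 = 3.6883889
R(2,2) = (16·3.6883889 − 3.6875786) / 15 = 3.6884429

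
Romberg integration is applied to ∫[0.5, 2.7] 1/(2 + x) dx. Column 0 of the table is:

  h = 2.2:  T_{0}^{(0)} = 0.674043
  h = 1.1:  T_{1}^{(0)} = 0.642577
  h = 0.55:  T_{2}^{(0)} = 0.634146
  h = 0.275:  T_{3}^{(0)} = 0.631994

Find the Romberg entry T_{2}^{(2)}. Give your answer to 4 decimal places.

0.6313

T_{1}^{(1)} = 0.642577 + (0.642577 − 0.674043)/3 = 0.632088
T_{2}^{(1)} = 0.634146 + (0.634146 − 0.642577)/3 = 0.631336
T_{2}^{(2)} = 0.631336 + (0.631336 − 0.632088)/15 = 0.631286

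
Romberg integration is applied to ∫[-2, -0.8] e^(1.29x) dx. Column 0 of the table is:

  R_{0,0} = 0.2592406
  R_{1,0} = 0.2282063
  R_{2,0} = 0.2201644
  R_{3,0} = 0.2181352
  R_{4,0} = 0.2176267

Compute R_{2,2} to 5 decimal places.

Richardson extrapolation on the trapezoidal column (denominator 4−1=3):
R_{1,1} = (4·0.2282063 − 0.2592406) / 3 = 0.2178615
R_{2,1} = (4·0.2201644 − 0.2282063) / 3 = 0.2174838
R_{2,2} = (16·0.2174838 − 0.2178615) / 15 = 0.2174586

0.21746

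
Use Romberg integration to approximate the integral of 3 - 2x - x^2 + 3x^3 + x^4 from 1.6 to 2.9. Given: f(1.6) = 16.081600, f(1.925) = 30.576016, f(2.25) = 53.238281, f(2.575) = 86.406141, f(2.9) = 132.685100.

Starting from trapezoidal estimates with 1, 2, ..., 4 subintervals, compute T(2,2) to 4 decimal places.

T(0,0) (trapezoid, 1 panel, h=1.3000): 96.698355
T(1,0) (trapezoid, 2 panels, h=0.6500): 82.954060
T(2,0) (trapezoid, 4 panels, h=0.3250): 79.496231
T(1,1) = 82.954060 + (82.954060 − 96.698355)/3 = 78.372628
T(2,1) = 79.496231 + (79.496231 − 82.954060)/3 = 78.343621
T(2,2) = 78.343621 + (78.343621 − 78.372628)/15 = 78.341687

78.3417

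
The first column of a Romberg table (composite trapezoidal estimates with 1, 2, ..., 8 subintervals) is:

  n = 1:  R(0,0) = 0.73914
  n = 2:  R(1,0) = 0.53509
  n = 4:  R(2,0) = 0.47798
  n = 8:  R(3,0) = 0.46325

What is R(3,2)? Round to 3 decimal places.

0.458

R(2,1) = (4·0.47798 − 0.53509) / 3 = 0.45894
R(3,1) = 0.46325 + (0.46325 − 0.47798)/3 = 0.45834
R(3,2) = (16·0.45834 − 0.45894) / 15 = 0.45830
(Column j=1 coincides with Simpson's rule on the same nodes.)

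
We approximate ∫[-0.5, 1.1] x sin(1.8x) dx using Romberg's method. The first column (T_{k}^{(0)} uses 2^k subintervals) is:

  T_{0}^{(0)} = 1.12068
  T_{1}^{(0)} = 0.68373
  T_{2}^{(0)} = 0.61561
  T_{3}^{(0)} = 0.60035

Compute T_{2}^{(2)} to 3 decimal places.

Richardson extrapolation on the trapezoidal column (denominator 4−1=3):
T_{1}^{(1)} = (4·0.68373 − 1.12068) / 3 = 0.53808
T_{2}^{(1)} = (4·0.61561 − 0.68373) / 3 = 0.59290
T_{2}^{(2)} = (16·0.59290 − 0.53808) / 15 = 0.59655

0.597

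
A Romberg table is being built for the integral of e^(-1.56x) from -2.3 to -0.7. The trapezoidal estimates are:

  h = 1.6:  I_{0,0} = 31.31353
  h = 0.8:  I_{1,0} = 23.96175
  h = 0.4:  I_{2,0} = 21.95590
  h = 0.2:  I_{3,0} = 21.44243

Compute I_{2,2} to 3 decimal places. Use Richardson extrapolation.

21.272

I_{1,1} = 23.96175 + (23.96175 − 31.31353)/3 = 21.51116
I_{2,1} = 21.95590 + (21.95590 − 23.96175)/3 = 21.28728
I_{2,2} = 21.28728 + (21.28728 − 21.51116)/15 = 21.27235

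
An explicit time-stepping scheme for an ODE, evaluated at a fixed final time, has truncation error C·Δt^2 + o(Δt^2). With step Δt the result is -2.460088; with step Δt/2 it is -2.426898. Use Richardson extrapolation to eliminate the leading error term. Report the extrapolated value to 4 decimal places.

The leading error scales as Δt^2; refining by a factor of 2 reduces it by 2^2 = 4.
Extrapolated value = (4·A(Δt/2) − A(Δt)) / (4 − 1)
= (4·(-2.426898) − (-2.460088)) / 3
= -7.247504 / 3 = -2.415835

-2.4158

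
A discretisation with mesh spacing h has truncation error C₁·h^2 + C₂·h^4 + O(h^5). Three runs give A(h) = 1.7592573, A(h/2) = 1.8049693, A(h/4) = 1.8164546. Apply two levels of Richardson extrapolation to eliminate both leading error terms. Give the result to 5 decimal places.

First eliminate the h^2 term (factor 2^2 = 4):
  B₁ = (4·1.8049693 − 1.7592573)/3 = 1.8202066
  B₂ = (4·1.8164546 − 1.8049693)/3 = 1.8202830
Then eliminate the h^4 term (factor 2^4 = 16):
  (16·1.8202830 − 1.8202066)/15 = 1.8202881

1.82029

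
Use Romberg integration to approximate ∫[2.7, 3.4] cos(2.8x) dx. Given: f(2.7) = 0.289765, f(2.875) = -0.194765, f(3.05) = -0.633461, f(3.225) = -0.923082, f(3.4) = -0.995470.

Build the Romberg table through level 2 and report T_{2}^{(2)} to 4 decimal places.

-0.3758

T_{0}^{(0)} (trapezoid, 1 panel, h=0.7000): -0.246997
T_{1}^{(0)} (trapezoid, 2 panels, h=0.3500): -0.345210
T_{2}^{(0)} (trapezoid, 4 panels, h=0.1750): -0.368228
T_{1}^{(1)} = -0.345210 + (-0.345210 − (-0.246997))/3 = -0.377948
T_{2}^{(1)} = -0.368228 + (-0.368228 − (-0.345210))/3 = -0.375901
T_{2}^{(2)} = -0.375901 + (-0.375901 − (-0.377948))/15 = -0.375765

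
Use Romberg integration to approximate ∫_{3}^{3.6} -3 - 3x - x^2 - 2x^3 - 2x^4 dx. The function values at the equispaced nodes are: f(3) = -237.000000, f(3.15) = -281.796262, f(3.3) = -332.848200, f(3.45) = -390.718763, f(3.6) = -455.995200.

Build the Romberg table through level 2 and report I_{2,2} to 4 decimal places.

I_{0,0} (trapezoid, 1 panel, h=0.6000): -207.898560
I_{1,0} (trapezoid, 2 panels, h=0.3000): -203.803740
I_{2,0} (trapezoid, 4 panels, h=0.1500): -202.779124
I_{1,1} = -203.803740 + (-203.803740 − (-207.898560))/3 = -202.438800
I_{2,1} = -202.779124 + (-202.779124 − (-203.803740))/3 = -202.437585
I_{2,2} = -202.437585 + (-202.437585 − (-202.438800))/15 = -202.437504

-202.4375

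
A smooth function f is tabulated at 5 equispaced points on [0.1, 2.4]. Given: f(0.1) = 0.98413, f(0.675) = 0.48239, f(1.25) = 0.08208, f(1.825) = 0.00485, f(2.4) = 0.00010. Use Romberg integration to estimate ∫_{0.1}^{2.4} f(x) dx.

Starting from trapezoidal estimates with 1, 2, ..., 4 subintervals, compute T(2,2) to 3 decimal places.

0.600

T(0,0) (trapezoid, 1 panel, h=2.3000): 1.13186
T(1,0) (trapezoid, 2 panels, h=1.1500): 0.66032
T(2,0) (trapezoid, 4 panels, h=0.5750): 0.61033
T(1,1) = 0.66032 + (0.66032 − 1.13186)/3 = 0.50314
T(2,1) = 0.61033 + (0.61033 − 0.66032)/3 = 0.59367
T(2,2) = 0.59367 + (0.59367 − 0.50314)/15 = 0.59971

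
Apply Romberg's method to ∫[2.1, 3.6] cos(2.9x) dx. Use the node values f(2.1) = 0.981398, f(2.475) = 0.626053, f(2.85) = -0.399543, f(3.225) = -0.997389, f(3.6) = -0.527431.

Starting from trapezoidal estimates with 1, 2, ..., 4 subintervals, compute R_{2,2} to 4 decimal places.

-0.2250

R_{0,0} (trapezoid, 1 panel, h=1.5000): 0.340475
R_{1,0} (trapezoid, 2 panels, h=0.7500): -0.129420
R_{2,0} (trapezoid, 4 panels, h=0.3750): -0.203961
R_{1,1} = -0.129420 + (-0.129420 − 0.340475)/3 = -0.286052
R_{2,1} = -0.203961 + (-0.203961 − (-0.129420))/3 = -0.228808
R_{2,2} = -0.228808 + (-0.228808 − (-0.286052))/15 = -0.224992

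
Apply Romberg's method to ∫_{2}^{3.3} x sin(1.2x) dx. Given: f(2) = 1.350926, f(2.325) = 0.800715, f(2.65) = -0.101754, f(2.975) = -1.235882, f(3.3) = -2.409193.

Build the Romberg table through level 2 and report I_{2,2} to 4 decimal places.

-0.3258

I_{0,0} (trapezoid, 1 panel, h=1.3000): -0.687874
I_{1,0} (trapezoid, 2 panels, h=0.6500): -0.410077
I_{2,0} (trapezoid, 4 panels, h=0.3250): -0.346468
I_{1,1} = -0.410077 + (-0.410077 − (-0.687874))/3 = -0.317478
I_{2,1} = -0.346468 + (-0.346468 − (-0.410077))/3 = -0.325265
I_{2,2} = -0.325265 + (-0.325265 − (-0.317478))/15 = -0.325784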